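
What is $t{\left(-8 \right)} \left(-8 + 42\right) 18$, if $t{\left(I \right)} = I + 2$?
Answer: $-3672$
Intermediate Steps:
$t{\left(I \right)} = 2 + I$
$t{\left(-8 \right)} \left(-8 + 42\right) 18 = \left(2 - 8\right) \left(-8 + 42\right) 18 = - 6 \cdot 34 \cdot 18 = \left(-6\right) 612 = -3672$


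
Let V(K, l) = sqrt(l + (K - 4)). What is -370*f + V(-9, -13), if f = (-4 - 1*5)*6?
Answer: 19980 + I*sqrt(26) ≈ 19980.0 + 5.099*I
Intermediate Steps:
V(K, l) = sqrt(-4 + K + l) (V(K, l) = sqrt(l + (-4 + K)) = sqrt(-4 + K + l))
f = -54 (f = (-4 - 5)*6 = -9*6 = -54)
-370*f + V(-9, -13) = -370*(-54) + sqrt(-4 - 9 - 13) = 19980 + sqrt(-26) = 19980 + I*sqrt(26)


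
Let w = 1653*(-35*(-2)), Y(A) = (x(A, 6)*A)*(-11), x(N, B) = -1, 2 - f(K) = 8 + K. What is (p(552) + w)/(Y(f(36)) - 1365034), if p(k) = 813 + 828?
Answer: -1989/23144 ≈ -0.085940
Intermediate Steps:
f(K) = -6 - K (f(K) = 2 - (8 + K) = 2 + (-8 - K) = -6 - K)
p(k) = 1641
Y(A) = 11*A (Y(A) = -A*(-11) = 11*A)
w = 115710 (w = 1653*70 = 115710)
(p(552) + w)/(Y(f(36)) - 1365034) = (1641 + 115710)/(11*(-6 - 1*36) - 1365034) = 117351/(11*(-6 - 36) - 1365034) = 117351/(11*(-42) - 1365034) = 117351/(-462 - 1365034) = 117351/(-1365496) = 117351*(-1/1365496) = -1989/23144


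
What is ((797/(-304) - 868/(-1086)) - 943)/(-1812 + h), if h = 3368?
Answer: -155963731/256852032 ≈ -0.60721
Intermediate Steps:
((797/(-304) - 868/(-1086)) - 943)/(-1812 + h) = ((797/(-304) - 868/(-1086)) - 943)/(-1812 + 3368) = ((797*(-1/304) - 868*(-1/1086)) - 943)/1556 = ((-797/304 + 434/543) - 943)*(1/1556) = (-300835/165072 - 943)*(1/1556) = -155963731/165072*1/1556 = -155963731/256852032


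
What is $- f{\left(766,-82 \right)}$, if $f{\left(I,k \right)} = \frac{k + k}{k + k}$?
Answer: $-1$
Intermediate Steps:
$f{\left(I,k \right)} = 1$ ($f{\left(I,k \right)} = \frac{2 k}{2 k} = 2 k \frac{1}{2 k} = 1$)
$- f{\left(766,-82 \right)} = \left(-1\right) 1 = -1$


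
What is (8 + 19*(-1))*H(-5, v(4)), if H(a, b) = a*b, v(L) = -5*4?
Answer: -1100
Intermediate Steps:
v(L) = -20
(8 + 19*(-1))*H(-5, v(4)) = (8 + 19*(-1))*(-5*(-20)) = (8 - 19)*100 = -11*100 = -1100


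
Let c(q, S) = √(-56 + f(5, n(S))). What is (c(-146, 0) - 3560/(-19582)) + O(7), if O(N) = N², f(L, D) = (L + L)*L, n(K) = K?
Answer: 481539/9791 + I*√6 ≈ 49.182 + 2.4495*I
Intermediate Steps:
f(L, D) = 2*L² (f(L, D) = (2*L)*L = 2*L²)
c(q, S) = I*√6 (c(q, S) = √(-56 + 2*5²) = √(-56 + 2*25) = √(-56 + 50) = √(-6) = I*√6)
(c(-146, 0) - 3560/(-19582)) + O(7) = (I*√6 - 3560/(-19582)) + 7² = (I*√6 - 3560*(-1/19582)) + 49 = (I*√6 + 1780/9791) + 49 = (1780/9791 + I*√6) + 49 = 481539/9791 + I*√6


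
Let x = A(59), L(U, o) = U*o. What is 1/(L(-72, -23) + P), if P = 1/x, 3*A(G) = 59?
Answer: 59/97707 ≈ 0.00060385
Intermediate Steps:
A(G) = 59/3 (A(G) = (⅓)*59 = 59/3)
x = 59/3 ≈ 19.667
P = 3/59 (P = 1/(59/3) = 3/59 ≈ 0.050847)
1/(L(-72, -23) + P) = 1/(-72*(-23) + 3/59) = 1/(1656 + 3/59) = 1/(97707/59) = 59/97707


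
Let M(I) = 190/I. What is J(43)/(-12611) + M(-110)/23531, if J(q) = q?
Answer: -11369772/3264243851 ≈ -0.0034831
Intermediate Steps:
J(43)/(-12611) + M(-110)/23531 = 43/(-12611) + (190/(-110))/23531 = 43*(-1/12611) + (190*(-1/110))*(1/23531) = -43/12611 - 19/11*1/23531 = -43/12611 - 19/258841 = -11369772/3264243851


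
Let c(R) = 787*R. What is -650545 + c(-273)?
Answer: -865396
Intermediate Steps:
-650545 + c(-273) = -650545 + 787*(-273) = -650545 - 214851 = -865396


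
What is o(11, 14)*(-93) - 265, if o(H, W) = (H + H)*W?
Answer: -28909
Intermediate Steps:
o(H, W) = 2*H*W (o(H, W) = (2*H)*W = 2*H*W)
o(11, 14)*(-93) - 265 = (2*11*14)*(-93) - 265 = 308*(-93) - 265 = -28644 - 265 = -28909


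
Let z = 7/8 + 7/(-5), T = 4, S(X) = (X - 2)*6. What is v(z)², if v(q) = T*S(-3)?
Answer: 14400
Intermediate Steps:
S(X) = -12 + 6*X (S(X) = (-2 + X)*6 = -12 + 6*X)
z = -21/40 (z = 7*(⅛) + 7*(-⅕) = 7/8 - 7/5 = -21/40 ≈ -0.52500)
v(q) = -120 (v(q) = 4*(-12 + 6*(-3)) = 4*(-12 - 18) = 4*(-30) = -120)
v(z)² = (-120)² = 14400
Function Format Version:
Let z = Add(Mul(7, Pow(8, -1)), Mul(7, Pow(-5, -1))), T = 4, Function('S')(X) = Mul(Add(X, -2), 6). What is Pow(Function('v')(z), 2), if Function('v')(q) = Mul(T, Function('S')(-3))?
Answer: 14400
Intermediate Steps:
Function('S')(X) = Add(-12, Mul(6, X)) (Function('S')(X) = Mul(Add(-2, X), 6) = Add(-12, Mul(6, X)))
z = Rational(-21, 40) (z = Add(Mul(7, Rational(1, 8)), Mul(7, Rational(-1, 5))) = Add(Rational(7, 8), Rational(-7, 5)) = Rational(-21, 40) ≈ -0.52500)
Function('v')(q) = -120 (Function('v')(q) = Mul(4, Add(-12, Mul(6, -3))) = Mul(4, Add(-12, -18)) = Mul(4, -30) = -120)
Pow(Function('v')(z), 2) = Pow(-120, 2) = 14400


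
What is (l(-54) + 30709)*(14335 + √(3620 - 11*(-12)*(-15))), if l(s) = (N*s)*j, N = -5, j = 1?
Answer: 444083965 + 61958*√410 ≈ 4.4534e+8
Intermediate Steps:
l(s) = -5*s (l(s) = -5*s*1 = -5*s)
(l(-54) + 30709)*(14335 + √(3620 - 11*(-12)*(-15))) = (-5*(-54) + 30709)*(14335 + √(3620 - 11*(-12)*(-15))) = (270 + 30709)*(14335 + √(3620 + 132*(-15))) = 30979*(14335 + √(3620 - 1980)) = 30979*(14335 + √1640) = 30979*(14335 + 2*√410) = 444083965 + 61958*√410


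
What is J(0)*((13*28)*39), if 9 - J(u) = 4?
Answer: 70980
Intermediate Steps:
J(u) = 5 (J(u) = 9 - 1*4 = 9 - 4 = 5)
J(0)*((13*28)*39) = 5*((13*28)*39) = 5*(364*39) = 5*14196 = 70980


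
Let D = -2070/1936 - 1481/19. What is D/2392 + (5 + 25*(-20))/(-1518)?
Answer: 12892487/43993664 ≈ 0.29305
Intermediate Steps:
D = -1453273/18392 (D = -2070*1/1936 - 1481*1/19 = -1035/968 - 1481/19 = -1453273/18392 ≈ -79.017)
D/2392 + (5 + 25*(-20))/(-1518) = -1453273/18392/2392 + (5 + 25*(-20))/(-1518) = -1453273/18392*1/2392 + (5 - 500)*(-1/1518) = -1453273/43993664 - 495*(-1/1518) = -1453273/43993664 + 15/46 = 12892487/43993664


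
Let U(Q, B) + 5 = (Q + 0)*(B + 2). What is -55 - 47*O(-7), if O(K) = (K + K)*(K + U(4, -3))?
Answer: -10583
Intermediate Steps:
U(Q, B) = -5 + Q*(2 + B) (U(Q, B) = -5 + (Q + 0)*(B + 2) = -5 + Q*(2 + B))
O(K) = 2*K*(-9 + K) (O(K) = (K + K)*(K + (-5 + 2*4 - 3*4)) = (2*K)*(K + (-5 + 8 - 12)) = (2*K)*(K - 9) = (2*K)*(-9 + K) = 2*K*(-9 + K))
-55 - 47*O(-7) = -55 - 94*(-7)*(-9 - 7) = -55 - 94*(-7)*(-16) = -55 - 47*224 = -55 - 10528 = -10583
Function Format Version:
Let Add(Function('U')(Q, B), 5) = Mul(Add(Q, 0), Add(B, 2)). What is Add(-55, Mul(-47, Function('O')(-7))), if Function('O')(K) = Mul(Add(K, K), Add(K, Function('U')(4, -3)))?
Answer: -10583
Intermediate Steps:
Function('U')(Q, B) = Add(-5, Mul(Q, Add(2, B))) (Function('U')(Q, B) = Add(-5, Mul(Add(Q, 0), Add(B, 2))) = Add(-5, Mul(Q, Add(2, B))))
Function('O')(K) = Mul(2, K, Add(-9, K)) (Function('O')(K) = Mul(Add(K, K), Add(K, Add(-5, Mul(2, 4), Mul(-3, 4)))) = Mul(Mul(2, K), Add(K, Add(-5, 8, -12))) = Mul(Mul(2, K), Add(K, -9)) = Mul(Mul(2, K), Add(-9, K)) = Mul(2, K, Add(-9, K)))
Add(-55, Mul(-47, Function('O')(-7))) = Add(-55, Mul(-47, Mul(2, -7, Add(-9, -7)))) = Add(-55, Mul(-47, Mul(2, -7, -16))) = Add(-55, Mul(-47, 224)) = Add(-55, -10528) = -10583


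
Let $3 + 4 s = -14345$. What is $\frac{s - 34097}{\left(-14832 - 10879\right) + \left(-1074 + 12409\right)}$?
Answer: $\frac{9421}{3594} \approx 2.6213$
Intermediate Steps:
$s = -3587$ ($s = - \frac{3}{4} + \frac{1}{4} \left(-14345\right) = - \frac{3}{4} - \frac{14345}{4} = -3587$)
$\frac{s - 34097}{\left(-14832 - 10879\right) + \left(-1074 + 12409\right)} = \frac{-3587 - 34097}{\left(-14832 - 10879\right) + \left(-1074 + 12409\right)} = - \frac{37684}{-25711 + 11335} = - \frac{37684}{-14376} = \left(-37684\right) \left(- \frac{1}{14376}\right) = \frac{9421}{3594}$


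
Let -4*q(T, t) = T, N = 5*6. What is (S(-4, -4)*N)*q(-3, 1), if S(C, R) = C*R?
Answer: 360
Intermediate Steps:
N = 30
q(T, t) = -T/4
(S(-4, -4)*N)*q(-3, 1) = (-4*(-4)*30)*(-¼*(-3)) = (16*30)*(¾) = 480*(¾) = 360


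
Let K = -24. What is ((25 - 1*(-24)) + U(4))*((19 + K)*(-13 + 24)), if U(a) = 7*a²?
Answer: -8855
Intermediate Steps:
((25 - 1*(-24)) + U(4))*((19 + K)*(-13 + 24)) = ((25 - 1*(-24)) + 7*4²)*((19 - 24)*(-13 + 24)) = ((25 + 24) + 7*16)*(-5*11) = (49 + 112)*(-55) = 161*(-55) = -8855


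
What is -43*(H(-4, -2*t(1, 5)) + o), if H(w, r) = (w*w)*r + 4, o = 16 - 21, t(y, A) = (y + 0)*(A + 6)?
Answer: 15179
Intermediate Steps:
t(y, A) = y*(6 + A)
o = -5
H(w, r) = 4 + r*w² (H(w, r) = w²*r + 4 = r*w² + 4 = 4 + r*w²)
-43*(H(-4, -2*t(1, 5)) + o) = -43*((4 - 2*(6 + 5)*(-4)²) - 5) = -43*((4 - 2*11*16) - 5) = -43*((4 - 22*16) - 5) = -43*((4 - 352) - 5) = -43*(-348 - 5) = -43*(-353) = 15179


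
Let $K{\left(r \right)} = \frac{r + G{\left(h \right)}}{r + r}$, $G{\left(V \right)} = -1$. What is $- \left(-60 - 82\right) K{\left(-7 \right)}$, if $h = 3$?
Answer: $\frac{568}{7} \approx 81.143$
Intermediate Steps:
$K{\left(r \right)} = \frac{-1 + r}{2 r}$ ($K{\left(r \right)} = \frac{r - 1}{r + r} = \frac{-1 + r}{2 r}$)
$- \left(-60 - 82\right) K{\left(-7 \right)} = - \left(-60 - 82\right) \frac{-1 - 7}{2 \left(-7\right)} = - \left(-142\right) \frac{1}{2} \left(- \frac{1}{7}\right) \left(-8\right) = - \frac{\left(-142\right) 4}{7} = \left(-1\right) \left(- \frac{568}{7}\right) = \frac{568}{7}$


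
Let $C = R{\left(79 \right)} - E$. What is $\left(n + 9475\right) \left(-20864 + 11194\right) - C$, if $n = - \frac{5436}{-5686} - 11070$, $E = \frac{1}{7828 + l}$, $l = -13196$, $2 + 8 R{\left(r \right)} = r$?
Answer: $\frac{58810635797349}{3815306} \approx 1.5414 \cdot 10^{7}$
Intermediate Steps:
$R{\left(r \right)} = - \frac{1}{4} + \frac{r}{8}$
$E = - \frac{1}{5368}$ ($E = \frac{1}{7828 - 13196} = \frac{1}{-5368} = - \frac{1}{5368} \approx -0.00018629$)
$n = - \frac{31469292}{2843}$ ($n = \left(-5436\right) \left(- \frac{1}{5686}\right) - 11070 = \frac{2718}{2843} - 11070 = - \frac{31469292}{2843} \approx -11069.0$)
$C = \frac{12917}{1342}$ ($C = \left(- \frac{1}{4} + \frac{1}{8} \cdot 79\right) - - \frac{1}{5368} = \left(- \frac{1}{4} + \frac{79}{8}\right) + \frac{1}{5368} = \frac{77}{8} + \frac{1}{5368} = \frac{12917}{1342} \approx 9.6252$)
$\left(n + 9475\right) \left(-20864 + 11194\right) - C = \left(- \frac{31469292}{2843} + 9475\right) \left(-20864 + 11194\right) - \frac{12917}{1342} = \left(- \frac{4531867}{2843}\right) \left(-9670\right) - \frac{12917}{1342} = \frac{43823153890}{2843} - \frac{12917}{1342} = \frac{58810635797349}{3815306}$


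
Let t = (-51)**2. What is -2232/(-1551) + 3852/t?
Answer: 436292/149413 ≈ 2.9200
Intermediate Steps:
t = 2601
-2232/(-1551) + 3852/t = -2232/(-1551) + 3852/2601 = -2232*(-1/1551) + 3852*(1/2601) = 744/517 + 428/289 = 436292/149413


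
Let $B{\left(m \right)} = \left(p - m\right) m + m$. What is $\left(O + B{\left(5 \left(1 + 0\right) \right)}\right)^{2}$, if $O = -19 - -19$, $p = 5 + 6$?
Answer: $1225$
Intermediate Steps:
$p = 11$
$O = 0$ ($O = -19 + 19 = 0$)
$B{\left(m \right)} = m + m \left(11 - m\right)$ ($B{\left(m \right)} = \left(11 - m\right) m + m = m \left(11 - m\right) + m = m + m \left(11 - m\right)$)
$\left(O + B{\left(5 \left(1 + 0\right) \right)}\right)^{2} = \left(0 + 5 \left(1 + 0\right) \left(12 - 5 \left(1 + 0\right)\right)\right)^{2} = \left(0 + 5 \cdot 1 \left(12 - 5 \cdot 1\right)\right)^{2} = \left(0 + 5 \left(12 - 5\right)\right)^{2} = \left(0 + 5 \cdot 7\right)^{2} = \left(0 + 35\right)^{2} = 35^{2} = 1225$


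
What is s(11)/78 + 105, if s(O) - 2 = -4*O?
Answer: 1358/13 ≈ 104.46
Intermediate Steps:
s(O) = 2 - 4*O
s(11)/78 + 105 = (2 - 4*11)/78 + 105 = (2 - 44)/78 + 105 = (1/78)*(-42) + 105 = -7/13 + 105 = 1358/13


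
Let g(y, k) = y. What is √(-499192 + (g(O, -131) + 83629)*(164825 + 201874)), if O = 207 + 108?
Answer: 64*√7515059 ≈ 1.7545e+5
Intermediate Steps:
O = 315
√(-499192 + (g(O, -131) + 83629)*(164825 + 201874)) = √(-499192 + (315 + 83629)*(164825 + 201874)) = √(-499192 + 83944*366699) = √(-499192 + 30782180856) = √30781681664 = 64*√7515059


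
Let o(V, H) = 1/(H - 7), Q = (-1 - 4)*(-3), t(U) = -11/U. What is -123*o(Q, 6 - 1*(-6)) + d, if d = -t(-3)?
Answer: -424/15 ≈ -28.267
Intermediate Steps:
Q = 15 (Q = -5*(-3) = 15)
o(V, H) = 1/(-7 + H)
d = -11/3 (d = -(-11)/(-3) = -(-11)*(-1)/3 = -1*11/3 = -11/3 ≈ -3.6667)
-123*o(Q, 6 - 1*(-6)) + d = -123/(-7 + (6 - 1*(-6))) - 11/3 = -123/(-7 + (6 + 6)) - 11/3 = -123/(-7 + 12) - 11/3 = -123/5 - 11/3 = -424/15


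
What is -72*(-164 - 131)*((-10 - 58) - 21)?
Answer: -1890360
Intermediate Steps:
-72*(-164 - 131)*((-10 - 58) - 21) = -(-21240)*(-68 - 21) = -(-21240)*(-89) = -72*26255 = -1890360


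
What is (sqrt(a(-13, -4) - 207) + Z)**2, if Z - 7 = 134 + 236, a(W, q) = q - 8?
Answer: (377 + I*sqrt(219))**2 ≈ 1.4191e+5 + 11158.0*I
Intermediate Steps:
a(W, q) = -8 + q
Z = 377 (Z = 7 + (134 + 236) = 7 + 370 = 377)
(sqrt(a(-13, -4) - 207) + Z)**2 = (sqrt((-8 - 4) - 207) + 377)**2 = (sqrt(-12 - 207) + 377)**2 = (sqrt(-219) + 377)**2 = (I*sqrt(219) + 377)**2 = (377 + I*sqrt(219))**2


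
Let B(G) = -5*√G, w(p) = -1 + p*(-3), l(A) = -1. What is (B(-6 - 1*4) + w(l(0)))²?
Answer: (2 - 5*I*√10)² ≈ -246.0 - 63.246*I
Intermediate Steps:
w(p) = -1 - 3*p
(B(-6 - 1*4) + w(l(0)))² = (-5*√(-6 - 1*4) + (-1 - 3*(-1)))² = (-5*√(-6 - 4) + (-1 + 3))² = (-5*I*√10 + 2)² = (2 - 5*I*√10)²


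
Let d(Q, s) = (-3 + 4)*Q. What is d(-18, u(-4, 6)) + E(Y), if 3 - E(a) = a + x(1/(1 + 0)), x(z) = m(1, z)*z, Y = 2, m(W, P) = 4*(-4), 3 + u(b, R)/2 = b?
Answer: -1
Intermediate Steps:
u(b, R) = -6 + 2*b
d(Q, s) = Q (d(Q, s) = 1*Q = Q)
m(W, P) = -16
x(z) = -16*z
E(a) = 19 - a (E(a) = 3 - (a - 16/(1 + 0)) = 3 - (a - 16/1) = 3 - (a - 16*1) = 3 - (a - 16) = 3 - (-16 + a) = 3 + (16 - a) = 19 - a)
d(-18, u(-4, 6)) + E(Y) = -18 + (19 - 1*2) = -18 + (19 - 2) = -18 + 17 = -1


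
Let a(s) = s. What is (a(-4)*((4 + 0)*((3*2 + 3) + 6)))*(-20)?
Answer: 4800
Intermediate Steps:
(a(-4)*((4 + 0)*((3*2 + 3) + 6)))*(-20) = -4*(4 + 0)*((3*2 + 3) + 6)*(-20) = -16*((6 + 3) + 6)*(-20) = -16*(9 + 6)*(-20) = -16*15*(-20) = -4*60*(-20) = -240*(-20) = 4800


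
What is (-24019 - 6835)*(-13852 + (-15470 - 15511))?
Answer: 1383277382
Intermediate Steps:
(-24019 - 6835)*(-13852 + (-15470 - 15511)) = -30854*(-13852 - 30981) = -30854*(-44833) = 1383277382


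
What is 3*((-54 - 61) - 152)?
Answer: -801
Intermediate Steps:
3*((-54 - 61) - 152) = 3*(-115 - 152) = 3*(-267) = -801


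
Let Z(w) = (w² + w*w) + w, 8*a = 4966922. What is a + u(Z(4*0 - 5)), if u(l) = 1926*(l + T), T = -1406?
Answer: -8001683/4 ≈ -2.0004e+6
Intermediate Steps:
a = 2483461/4 (a = (⅛)*4966922 = 2483461/4 ≈ 6.2087e+5)
Z(w) = w + 2*w² (Z(w) = (w² + w²) + w = 2*w² + w = w + 2*w²)
u(l) = -2707956 + 1926*l (u(l) = 1926*(l - 1406) = 1926*(-1406 + l) = -2707956 + 1926*l)
a + u(Z(4*0 - 5)) = 2483461/4 + (-2707956 + 1926*((4*0 - 5)*(1 + 2*(4*0 - 5)))) = 2483461/4 + (-2707956 + 1926*((0 - 5)*(1 + 2*(0 - 5)))) = 2483461/4 + (-2707956 + 1926*(-5*(1 + 2*(-5)))) = 2483461/4 + (-2707956 + 1926*(-5*(1 - 10))) = 2483461/4 + (-2707956 + 1926*(-5*(-9))) = 2483461/4 + (-2707956 + 1926*45) = 2483461/4 + (-2707956 + 86670) = 2483461/4 - 2621286 = -8001683/4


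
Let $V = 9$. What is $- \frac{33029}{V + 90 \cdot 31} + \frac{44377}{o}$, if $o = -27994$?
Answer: $- \frac{1048825049}{78355206} \approx -13.386$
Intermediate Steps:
$- \frac{33029}{V + 90 \cdot 31} + \frac{44377}{o} = - \frac{33029}{9 + 90 \cdot 31} + \frac{44377}{-27994} = - \frac{33029}{9 + 2790} + 44377 \left(- \frac{1}{27994}\right) = - \frac{33029}{2799} - \frac{44377}{27994} = - \frac{1048825049}{78355206}$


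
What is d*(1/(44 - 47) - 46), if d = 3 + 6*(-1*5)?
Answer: 1251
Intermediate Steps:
d = -27 (d = 3 + 6*(-5) = 3 - 30 = -27)
d*(1/(44 - 47) - 46) = -27*(1/(44 - 47) - 46) = -27*(1/(-3) - 46) = -27*(-⅓ - 46) = -27*(-139/3) = 1251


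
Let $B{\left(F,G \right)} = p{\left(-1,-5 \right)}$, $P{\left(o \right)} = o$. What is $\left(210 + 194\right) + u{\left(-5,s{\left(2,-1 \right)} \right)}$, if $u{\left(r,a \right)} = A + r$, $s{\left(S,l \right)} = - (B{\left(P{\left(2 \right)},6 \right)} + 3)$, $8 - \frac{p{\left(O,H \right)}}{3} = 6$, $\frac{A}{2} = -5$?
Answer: $389$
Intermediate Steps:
$A = -10$ ($A = 2 \left(-5\right) = -10$)
$p{\left(O,H \right)} = 6$ ($p{\left(O,H \right)} = 24 - 18 = 6$)
$B{\left(F,G \right)} = 6$
$s{\left(S,l \right)} = -9$ ($s{\left(S,l \right)} = - (6 + 3) = \left(-1\right) 9 = -9$)
$u{\left(r,a \right)} = -10 + r$
$\left(210 + 194\right) + u{\left(-5,s{\left(2,-1 \right)} \right)} = \left(210 + 194\right) - 15 = 404 - 15 = 389$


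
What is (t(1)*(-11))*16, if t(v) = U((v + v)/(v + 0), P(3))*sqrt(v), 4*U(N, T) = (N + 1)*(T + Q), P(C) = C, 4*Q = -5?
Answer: -231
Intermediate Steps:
Q = -5/4 (Q = (1/4)*(-5) = -5/4 ≈ -1.2500)
U(N, T) = (1 + N)*(-5/4 + T)/4 (U(N, T) = ((N + 1)*(T - 5/4))/4 = ((1 + N)*(-5/4 + T))/4 = (1 + N)*(-5/4 + T)/4)
t(v) = 21*sqrt(v)/16 (t(v) = (-5/16 - 5*(v + v)/(16*(v + 0)) + (1/4)*3 + (1/4)*((v + v)/(v + 0))*3)*sqrt(v) = (-5/16 - 5*2*v/(16*v) + 3/4 + (1/4)*((2*v)/v)*3)*sqrt(v) = (-5/16 - 5/16*2 + 3/4 + (1/4)*2*3)*sqrt(v) = (-5/16 - 5/8 + 3/4 + 3/2)*sqrt(v) = 21*sqrt(v)/16)
(t(1)*(-11))*16 = ((21*sqrt(1)/16)*(-11))*16 = (((21/16)*1)*(-11))*16 = ((21/16)*(-11))*16 = -231/16*16 = -231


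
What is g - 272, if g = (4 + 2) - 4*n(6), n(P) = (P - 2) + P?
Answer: -306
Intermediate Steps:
n(P) = -2 + 2*P (n(P) = (-2 + P) + P = -2 + 2*P)
g = -34 (g = (4 + 2) - 4*(-2 + 2*6) = 6 - 4*(-2 + 12) = 6 - 4*10 = 6 - 40 = -34)
g - 272 = -34 - 272 = -306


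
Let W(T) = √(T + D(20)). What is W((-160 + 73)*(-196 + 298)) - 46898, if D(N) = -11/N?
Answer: -46898 + I*√887455/10 ≈ -46898.0 + 94.205*I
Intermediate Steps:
W(T) = √(-11/20 + T) (W(T) = √(T - 11/20) = √(-11/20 + T))
W((-160 + 73)*(-196 + 298)) - 46898 = √(-55 + 100*((-160 + 73)*(-196 + 298)))/10 - 46898 = √(-55 + 100*(-87*102))/10 - 46898 = √(-55 + 100*(-8874))/10 - 46898 = √(-55 - 887400)/10 - 46898 = √(-887455)/10 - 46898 = (I*√887455)/10 - 46898 = I*√887455/10 - 46898 = -46898 + I*√887455/10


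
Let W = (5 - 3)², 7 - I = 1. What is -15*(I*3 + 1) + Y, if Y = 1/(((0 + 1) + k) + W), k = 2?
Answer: -1994/7 ≈ -284.86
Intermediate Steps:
I = 6 (I = 7 - 1*1 = 7 - 1 = 6)
W = 4 (W = 2² = 4)
Y = ⅐ (Y = 1/(((0 + 1) + 2) + 4) = 1/((1 + 2) + 4) = 1/(3 + 4) = 1/7 = ⅐ ≈ 0.14286)
-15*(I*3 + 1) + Y = -15*(6*3 + 1) + ⅐ = -15*(18 + 1) + ⅐ = -15*19 + ⅐ = -285 + ⅐ = -1994/7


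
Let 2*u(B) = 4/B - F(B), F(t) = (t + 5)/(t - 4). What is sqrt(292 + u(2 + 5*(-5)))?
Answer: sqrt(1388211)/69 ≈ 17.076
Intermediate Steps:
F(t) = (5 + t)/(-4 + t)
u(B) = 2/B - (5 + B)/(2*(-4 + B)) (u(B) = (4/B - (5 + B)/(-4 + B))/2 = 2/B - (5 + B)/(2*(-4 + B)))
sqrt(292 + u(2 + 5*(-5))) = sqrt(292 + (-16 - (2 + 5*(-5)) - (2 + 5*(-5))**2)/(2*(2 + 5*(-5))*(-4 + (2 + 5*(-5))))) = sqrt(292 + (-16 - (2 - 25) - (2 - 25)**2)/(2*(2 - 25)*(-4 + (2 - 25)))) = sqrt(292 + (1/2)*(-16 - 1*(-23) - 1*(-23)**2)/(-23*(-4 - 23))) = sqrt(292 + (1/2)*(-1/23)*(-16 + 23 - 1*529)/(-27)) = sqrt(292 + (1/2)*(-1/23)*(-1/27)*(-16 + 23 - 529)) = sqrt(292 + (1/2)*(-1/23)*(-1/27)*(-522)) = sqrt(292 - 29/69) = sqrt(20119/69) = sqrt(1388211)/69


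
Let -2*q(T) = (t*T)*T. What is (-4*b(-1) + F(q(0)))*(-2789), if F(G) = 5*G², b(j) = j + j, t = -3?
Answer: -22312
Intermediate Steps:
q(T) = 3*T²/2 (q(T) = -(-3*T)*T/2 = -(-3)*T²/2 = 3*T²/2)
b(j) = 2*j
(-4*b(-1) + F(q(0)))*(-2789) = (-8*(-1) + 5*((3/2)*0²)²)*(-2789) = (-4*(-2) + 5*((3/2)*0)²)*(-2789) = (8 + 5*0²)*(-2789) = (8 + 5*0)*(-2789) = (8 + 0)*(-2789) = 8*(-2789) = -22312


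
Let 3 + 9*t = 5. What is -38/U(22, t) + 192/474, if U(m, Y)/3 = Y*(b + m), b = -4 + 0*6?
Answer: -1309/474 ≈ -2.7616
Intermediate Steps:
b = -4 (b = -4 + 0 = -4)
t = 2/9 (t = -⅓ + (⅑)*5 = -⅓ + 5/9 = 2/9 ≈ 0.22222)
U(m, Y) = 3*Y*(-4 + m) (U(m, Y) = 3*(Y*(-4 + m)) = 3*Y*(-4 + m))
-38/U(22, t) + 192/474 = -38*3/(2*(-4 + 22)) + 192/474 = -38/(3*(2/9)*18) + 192*(1/474) = -38/12 + 32/79 = -38*1/12 + 32/79 = -19/6 + 32/79 = -1309/474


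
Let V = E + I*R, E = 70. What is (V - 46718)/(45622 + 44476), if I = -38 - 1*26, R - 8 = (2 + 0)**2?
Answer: -23708/45049 ≈ -0.52627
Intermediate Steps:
R = 12 (R = 8 + (2 + 0)**2 = 8 + 2**2 = 8 + 4 = 12)
I = -64 (I = -38 - 26 = -64)
V = -698 (V = 70 - 64*12 = 70 - 768 = -698)
(V - 46718)/(45622 + 44476) = (-698 - 46718)/(45622 + 44476) = -47416/90098 = -47416*1/90098 = -23708/45049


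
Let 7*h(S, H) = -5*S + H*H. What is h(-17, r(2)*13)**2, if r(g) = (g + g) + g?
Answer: 38056561/49 ≈ 7.7666e+5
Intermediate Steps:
r(g) = 3*g (r(g) = 2*g + g = 3*g)
h(S, H) = -5*S/7 + H**2/7 (h(S, H) = (-5*S + H*H)/7 = (-5*S + H**2)/7 = (H**2 - 5*S)/7 = -5*S/7 + H**2/7)
h(-17, r(2)*13)**2 = (-5/7*(-17) + ((3*2)*13)**2/7)**2 = (85/7 + (6*13)**2/7)**2 = (85/7 + (1/7)*78**2)**2 = (85/7 + (1/7)*6084)**2 = (85/7 + 6084/7)**2 = (6169/7)**2 = 38056561/49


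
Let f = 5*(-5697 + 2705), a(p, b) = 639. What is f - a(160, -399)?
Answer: -15599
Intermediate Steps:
f = -14960 (f = 5*(-2992) = -14960)
f - a(160, -399) = -14960 - 1*639 = -14960 - 639 = -15599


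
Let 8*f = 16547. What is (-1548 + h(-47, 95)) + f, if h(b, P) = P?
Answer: 4923/8 ≈ 615.38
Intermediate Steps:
f = 16547/8 (f = (1/8)*16547 = 16547/8 ≈ 2068.4)
(-1548 + h(-47, 95)) + f = (-1548 + 95) + 16547/8 = -1453 + 16547/8 = 4923/8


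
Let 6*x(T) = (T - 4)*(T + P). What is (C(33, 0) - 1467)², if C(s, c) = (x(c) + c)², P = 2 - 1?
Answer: 174213601/81 ≈ 2.1508e+6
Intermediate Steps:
P = 1
x(T) = (1 + T)*(-4 + T)/6 (x(T) = ((T - 4)*(T + 1))/6 = ((-4 + T)*(1 + T))/6 = ((1 + T)*(-4 + T))/6 = (1 + T)*(-4 + T)/6)
C(s, c) = (-⅔ + c/2 + c²/6)² (C(s, c) = ((-⅔ - c/2 + c²/6) + c)² = (-⅔ + c/2 + c²/6)²)
(C(33, 0) - 1467)² = ((-4 + 0² + 3*0)²/36 - 1467)² = ((-4 + 0 + 0)²/36 - 1467)² = ((1/36)*(-4)² - 1467)² = ((1/36)*16 - 1467)² = (4/9 - 1467)² = (-13199/9)² = 174213601/81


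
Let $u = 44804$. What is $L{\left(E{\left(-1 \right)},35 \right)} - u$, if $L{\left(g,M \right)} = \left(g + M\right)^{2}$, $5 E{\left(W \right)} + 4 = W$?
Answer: $-43648$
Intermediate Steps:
$E{\left(W \right)} = - \frac{4}{5} + \frac{W}{5}$
$L{\left(g,M \right)} = \left(M + g\right)^{2}$
$L{\left(E{\left(-1 \right)},35 \right)} - u = \left(35 + \left(- \frac{4}{5} + \frac{1}{5} \left(-1\right)\right)\right)^{2} - 44804 = \left(35 - 1\right)^{2} - 44804 = 34^{2} - 44804 = 1156 - 44804 = -43648$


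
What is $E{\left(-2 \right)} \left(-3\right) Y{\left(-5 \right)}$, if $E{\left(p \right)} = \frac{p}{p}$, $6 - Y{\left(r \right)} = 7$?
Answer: $3$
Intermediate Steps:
$Y{\left(r \right)} = -1$ ($Y{\left(r \right)} = 6 - 7 = -1$)
$E{\left(p \right)} = 1$
$E{\left(-2 \right)} \left(-3\right) Y{\left(-5 \right)} = 1 \left(-3\right) \left(-1\right) = \left(-3\right) \left(-1\right) = 3$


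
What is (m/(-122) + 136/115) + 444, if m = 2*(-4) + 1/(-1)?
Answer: 6246947/14030 ≈ 445.26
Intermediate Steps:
m = -9 (m = -8 - 1 = -9)
(m/(-122) + 136/115) + 444 = (-9/(-122) + 136/115) + 444 = (-9*(-1/122) + 136*(1/115)) + 444 = (9/122 + 136/115) + 444 = 17627/14030 + 444 = 6246947/14030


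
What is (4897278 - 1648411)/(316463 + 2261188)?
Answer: 3248867/2577651 ≈ 1.2604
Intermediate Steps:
(4897278 - 1648411)/(316463 + 2261188) = 3248867/2577651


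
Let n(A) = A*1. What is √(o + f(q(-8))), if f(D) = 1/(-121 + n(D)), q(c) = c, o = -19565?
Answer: I*√325581294/129 ≈ 139.88*I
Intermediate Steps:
n(A) = A
f(D) = 1/(-121 + D)
√(o + f(q(-8))) = √(-19565 + 1/(-121 - 8)) = √(-19565 + 1/(-129)) = √(-19565 - 1/129) = √(-2523886/129) = I*√325581294/129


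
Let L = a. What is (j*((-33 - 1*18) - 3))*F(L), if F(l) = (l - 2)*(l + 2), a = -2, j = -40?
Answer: 0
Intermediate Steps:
L = -2
F(l) = (-2 + l)*(2 + l)
(j*((-33 - 1*18) - 3))*F(L) = (-40*((-33 - 1*18) - 3))*(-4 + (-2)²) = (-40*((-33 - 18) - 3))*(-4 + 4) = -40*(-51 - 3)*0 = -40*(-54)*0 = 2160*0 = 0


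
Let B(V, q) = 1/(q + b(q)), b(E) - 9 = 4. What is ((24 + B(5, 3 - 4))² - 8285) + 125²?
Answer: 1140481/144 ≈ 7920.0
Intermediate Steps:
b(E) = 13 (b(E) = 9 + 4 = 13)
B(V, q) = 1/(13 + q) (B(V, q) = 1/(q + 13) = 1/(13 + q))
((24 + B(5, 3 - 4))² - 8285) + 125² = ((24 + 1/(13 + (3 - 4)))² - 8285) + 125² = ((24 + 1/(13 - 1))² - 8285) + 15625 = ((24 + 1/12)² - 8285) + 15625 = ((289/12)² - 8285) + 15625 = (83521/144 - 8285) + 15625 = -1109519/144 + 15625 = 1140481/144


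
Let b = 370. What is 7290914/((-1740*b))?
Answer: -3645457/321900 ≈ -11.325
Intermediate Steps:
7290914/((-1740*b)) = 7290914/((-1740*370)) = 7290914/(-643800) = 7290914*(-1/643800) = -3645457/321900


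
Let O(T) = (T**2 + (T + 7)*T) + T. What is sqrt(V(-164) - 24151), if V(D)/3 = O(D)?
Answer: sqrt(133289) ≈ 365.09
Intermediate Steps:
O(T) = T + T**2 + T*(7 + T) (O(T) = (T**2 + (7 + T)*T) + T = (T**2 + T*(7 + T)) + T = T + T**2 + T*(7 + T))
V(D) = 6*D*(4 + D) (V(D) = 3*(2*D*(4 + D)) = 6*D*(4 + D))
sqrt(V(-164) - 24151) = sqrt(6*(-164)*(4 - 164) - 24151) = sqrt(6*(-164)*(-160) - 24151) = sqrt(157440 - 24151) = sqrt(133289)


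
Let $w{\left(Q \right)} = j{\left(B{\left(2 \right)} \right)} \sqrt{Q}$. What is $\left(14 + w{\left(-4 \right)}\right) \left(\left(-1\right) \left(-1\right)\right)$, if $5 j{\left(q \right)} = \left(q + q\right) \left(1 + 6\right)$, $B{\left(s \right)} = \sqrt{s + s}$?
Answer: $14 + \frac{56 i}{5} \approx 14.0 + 11.2 i$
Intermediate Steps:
$B{\left(s \right)} = \sqrt{2} \sqrt{s}$ ($B{\left(s \right)} = \sqrt{2 s} = \sqrt{2} \sqrt{s}$)
$j{\left(q \right)} = \frac{14 q}{5}$ ($j{\left(q \right)} = \frac{\left(q + q\right) \left(1 + 6\right)}{5} = \frac{2 q 7}{5} = \frac{14 q}{5}$)
$w{\left(Q \right)} = \frac{28 \sqrt{Q}}{5}$ ($w{\left(Q \right)} = \frac{14 \sqrt{2} \sqrt{2}}{5} \sqrt{Q} = \frac{14}{5} \cdot 2 \sqrt{Q} = \frac{28 \sqrt{Q}}{5}$)
$\left(14 + w{\left(-4 \right)}\right) \left(\left(-1\right) \left(-1\right)\right) = \left(14 + \frac{28 \sqrt{-4}}{5}\right) \left(\left(-1\right) \left(-1\right)\right) = \left(14 + \frac{28 \cdot 2 i}{5}\right) 1 = \left(14 + \frac{56 i}{5}\right) 1 = 14 + \frac{56 i}{5}$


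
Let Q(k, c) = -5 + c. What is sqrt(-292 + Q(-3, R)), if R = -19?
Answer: 2*I*sqrt(79) ≈ 17.776*I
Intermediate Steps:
sqrt(-292 + Q(-3, R)) = sqrt(-292 + (-5 - 19)) = sqrt(-292 - 24) = sqrt(-316) = 2*I*sqrt(79)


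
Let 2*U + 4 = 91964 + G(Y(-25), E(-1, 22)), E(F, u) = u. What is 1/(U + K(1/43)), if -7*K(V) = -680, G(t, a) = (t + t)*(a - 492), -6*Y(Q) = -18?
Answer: 7/312670 ≈ 2.2388e-5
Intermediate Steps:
Y(Q) = 3 (Y(Q) = -⅙*(-18) = 3)
G(t, a) = 2*t*(-492 + a) (G(t, a) = (2*t)*(-492 + a) = 2*t*(-492 + a))
K(V) = 680/7 (K(V) = -⅐*(-680) = 680/7)
U = 44570 (U = -2 + (91964 + 2*3*(-492 + 22))/2 = -2 + (91964 + 2*3*(-470))/2 = -2 + (91964 - 2820)/2 = -2 + (½)*89144 = -2 + 44572 = 44570)
1/(U + K(1/43)) = 1/(44570 + 680/7) = 1/(312670/7) = 7/312670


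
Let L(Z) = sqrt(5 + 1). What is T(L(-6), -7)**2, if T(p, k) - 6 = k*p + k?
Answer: 295 + 14*sqrt(6) ≈ 329.29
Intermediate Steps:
L(Z) = sqrt(6)
T(p, k) = 6 + k + k*p (T(p, k) = 6 + (k*p + k) = 6 + (k + k*p) = 6 + k + k*p)
T(L(-6), -7)**2 = (6 - 7 - 7*sqrt(6))**2 = (-1 - 7*sqrt(6))**2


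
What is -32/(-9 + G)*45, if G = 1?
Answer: 180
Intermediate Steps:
-32/(-9 + G)*45 = -32/(-9 + 1)*45 = -32/(-8)*45 = -32*(-⅛)*45 = 4*45 = 180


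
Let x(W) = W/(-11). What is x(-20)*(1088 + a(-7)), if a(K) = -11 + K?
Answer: 21400/11 ≈ 1945.5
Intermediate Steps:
x(W) = -W/11 (x(W) = W*(-1/11) = -W/11)
x(-20)*(1088 + a(-7)) = (-1/11*(-20))*(1088 + (-11 - 7)) = 20*(1088 - 18)/11 = (20/11)*1070 = 21400/11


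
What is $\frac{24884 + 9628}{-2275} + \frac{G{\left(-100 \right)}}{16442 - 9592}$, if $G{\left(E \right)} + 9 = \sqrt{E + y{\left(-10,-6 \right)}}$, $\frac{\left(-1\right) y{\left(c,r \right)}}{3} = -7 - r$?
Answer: $- \frac{9457107}{623350} + \frac{i \sqrt{97}}{6850} \approx -15.171 + 0.0014378 i$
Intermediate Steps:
$y{\left(c,r \right)} = 21 + 3 r$ ($y{\left(c,r \right)} = - 3 \left(-7 - r\right) = 21 + 3 r$)
$G{\left(E \right)} = -9 + \sqrt{3 + E}$ ($G{\left(E \right)} = -9 + \sqrt{E + \left(21 + 3 \left(-6\right)\right)} = -9 + \sqrt{E + \left(21 - 18\right)} = -9 + \sqrt{E + 3} = -9 + \sqrt{3 + E}$)
$\frac{24884 + 9628}{-2275} + \frac{G{\left(-100 \right)}}{16442 - 9592} = \frac{24884 + 9628}{-2275} + \frac{-9 + \sqrt{3 - 100}}{16442 - 9592} = 34512 \left(- \frac{1}{2275}\right) + \frac{-9 + \sqrt{-97}}{6850} = - \frac{34512}{2275} + \left(-9 + i \sqrt{97}\right) \frac{1}{6850} = - \frac{34512}{2275} - \left(\frac{9}{6850} - \frac{i \sqrt{97}}{6850}\right) = - \frac{9457107}{623350} + \frac{i \sqrt{97}}{6850}$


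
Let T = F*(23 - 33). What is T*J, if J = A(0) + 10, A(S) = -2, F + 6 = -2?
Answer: 640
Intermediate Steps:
F = -8 (F = -6 - 2 = -8)
T = 80 (T = -8*(23 - 33) = -8*(-10) = 80)
J = 8 (J = -2 + 10 = 8)
T*J = 80*8 = 640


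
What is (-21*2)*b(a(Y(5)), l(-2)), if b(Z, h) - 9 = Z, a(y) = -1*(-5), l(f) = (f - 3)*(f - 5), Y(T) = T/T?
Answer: -588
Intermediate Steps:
Y(T) = 1
l(f) = (-5 + f)*(-3 + f) (l(f) = (-3 + f)*(-5 + f) = (-5 + f)*(-3 + f))
a(y) = 5
b(Z, h) = 9 + Z
(-21*2)*b(a(Y(5)), l(-2)) = (-21*2)*(9 + 5) = -42*14 = -588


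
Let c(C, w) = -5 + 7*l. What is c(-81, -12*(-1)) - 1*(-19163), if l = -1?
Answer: 19151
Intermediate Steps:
c(C, w) = -12 (c(C, w) = -5 + 7*(-1) = -5 - 7 = -12)
c(-81, -12*(-1)) - 1*(-19163) = -12 - 1*(-19163) = -12 + 19163 = 19151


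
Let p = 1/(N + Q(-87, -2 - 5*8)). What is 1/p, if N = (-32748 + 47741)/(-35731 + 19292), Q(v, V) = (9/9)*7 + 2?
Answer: 132958/16439 ≈ 8.0880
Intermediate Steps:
Q(v, V) = 9 (Q(v, V) = (9*(⅑))*7 + 2 = 1*7 + 2 = 7 + 2 = 9)
N = -14993/16439 (N = 14993/(-16439) = 14993*(-1/16439) = -14993/16439 ≈ -0.91204)
p = 16439/132958 (p = 1/(-14993/16439 + 9) = 1/(132958/16439) = 16439/132958 ≈ 0.12364)
1/p = 1/(16439/132958) = 132958/16439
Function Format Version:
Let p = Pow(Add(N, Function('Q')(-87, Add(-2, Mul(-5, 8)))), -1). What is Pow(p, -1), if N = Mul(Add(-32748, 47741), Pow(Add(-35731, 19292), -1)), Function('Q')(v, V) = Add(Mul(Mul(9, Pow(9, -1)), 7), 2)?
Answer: Rational(132958, 16439) ≈ 8.0880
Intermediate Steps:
Function('Q')(v, V) = 9 (Function('Q')(v, V) = Add(Mul(Mul(9, Rational(1, 9)), 7), 2) = Add(Mul(1, 7), 2) = Add(7, 2) = 9)
N = Rational(-14993, 16439) (N = Mul(14993, Pow(-16439, -1)) = Mul(14993, Rational(-1, 16439)) = Rational(-14993, 16439) ≈ -0.91204)
p = Rational(16439, 132958) (p = Pow(Add(Rational(-14993, 16439), 9), -1) = Pow(Rational(132958, 16439), -1) = Rational(16439, 132958) ≈ 0.12364)
Pow(p, -1) = Pow(Rational(16439, 132958), -1) = Rational(132958, 16439)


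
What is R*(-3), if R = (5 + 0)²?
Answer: -75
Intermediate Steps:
R = 25 (R = 5² = 25)
R*(-3) = 25*(-3) = -75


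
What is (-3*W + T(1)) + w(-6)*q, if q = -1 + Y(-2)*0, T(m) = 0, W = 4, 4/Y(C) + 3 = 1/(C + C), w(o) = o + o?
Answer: 0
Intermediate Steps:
w(o) = 2*o
Y(C) = 4/(-3 + 1/(2*C)) (Y(C) = 4/(-3 + 1/(C + C)) = 4/(-3 + 1/(2*C)))
q = -1 (q = -1 - 8*(-2)/(-1 + 6*(-2))*0 = -1 - 8*(-2)/(-1 - 12)*0 = -1 - 8*(-2)/(-13)*0 = -1 - 8*(-2)*(-1/13)*0 = -1 - 16/13*0 = -1 + 0 = -1)
(-3*W + T(1)) + w(-6)*q = (-3*4 + 0) + (2*(-6))*(-1) = (-12 + 0) - 12*(-1) = -12 + 12 = 0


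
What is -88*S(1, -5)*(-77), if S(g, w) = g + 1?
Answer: 13552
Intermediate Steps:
S(g, w) = 1 + g
-88*S(1, -5)*(-77) = -88*(1 + 1)*(-77) = -88*2*(-77) = -176*(-77) = 13552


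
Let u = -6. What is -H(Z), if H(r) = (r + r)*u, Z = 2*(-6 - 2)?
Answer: -192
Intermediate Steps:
Z = -16 (Z = 2*(-8) = -16)
H(r) = -12*r (H(r) = (r + r)*(-6) = (2*r)*(-6) = -12*r)
-H(Z) = -(-12)*(-16) = -1*192 = -192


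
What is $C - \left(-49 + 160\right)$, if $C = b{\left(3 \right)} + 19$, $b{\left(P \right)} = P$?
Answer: $-89$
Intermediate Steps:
$C = 22$ ($C = 3 + 19 = 22$)
$C - \left(-49 + 160\right) = 22 - \left(-49 + 160\right) = 22 - 111 = -89$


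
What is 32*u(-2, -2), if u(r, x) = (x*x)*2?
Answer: 256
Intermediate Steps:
u(r, x) = 2*x**2 (u(r, x) = x**2*2 = 2*x**2)
32*u(-2, -2) = 32*(2*(-2)**2) = 32*(2*4) = 32*8 = 256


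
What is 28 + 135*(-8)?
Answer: -1052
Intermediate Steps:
28 + 135*(-8) = 28 - 1080 = -1052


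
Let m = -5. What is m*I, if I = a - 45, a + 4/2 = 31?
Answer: 80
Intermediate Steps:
a = 29 (a = -2 + 31 = 29)
I = -16 (I = 29 - 45 = -16)
m*I = -5*(-16) = 80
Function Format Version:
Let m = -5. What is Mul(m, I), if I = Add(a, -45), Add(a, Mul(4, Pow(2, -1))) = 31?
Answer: 80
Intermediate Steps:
a = 29 (a = Add(-2, 31) = 29)
I = -16 (I = Add(29, -45) = -16)
Mul(m, I) = Mul(-5, -16) = 80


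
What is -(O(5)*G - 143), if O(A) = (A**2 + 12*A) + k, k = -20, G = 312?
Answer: -20137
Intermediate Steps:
O(A) = -20 + A**2 + 12*A (O(A) = (A**2 + 12*A) - 20 = -20 + A**2 + 12*A)
-(O(5)*G - 143) = -((-20 + 5**2 + 12*5)*312 - 143) = -((-20 + 25 + 60)*312 - 143) = -(65*312 - 143) = -(20280 - 143) = -1*20137 = -20137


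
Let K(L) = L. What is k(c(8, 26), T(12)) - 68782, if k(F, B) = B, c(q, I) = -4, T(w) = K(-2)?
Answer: -68784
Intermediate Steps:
T(w) = -2
k(c(8, 26), T(12)) - 68782 = -2 - 68782 = -68784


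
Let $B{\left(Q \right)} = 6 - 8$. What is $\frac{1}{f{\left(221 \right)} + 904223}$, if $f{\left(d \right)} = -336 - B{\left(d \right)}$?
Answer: $\frac{1}{903889} \approx 1.1063 \cdot 10^{-6}$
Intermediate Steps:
$B{\left(Q \right)} = -2$ ($B{\left(Q \right)} = 6 - 8 = -2$)
$f{\left(d \right)} = -334$ ($f{\left(d \right)} = -336 - -2 = -336 + 2 = -334$)
$\frac{1}{f{\left(221 \right)} + 904223} = \frac{1}{-334 + 904223} = \frac{1}{903889}$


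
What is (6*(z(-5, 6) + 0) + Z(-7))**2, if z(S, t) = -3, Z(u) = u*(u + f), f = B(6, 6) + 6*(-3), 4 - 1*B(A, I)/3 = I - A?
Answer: 5329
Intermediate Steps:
B(A, I) = 12 - 3*I + 3*A (B(A, I) = 12 - 3*(I - A) = 12 + (-3*I + 3*A) = 12 - 3*I + 3*A)
f = -6 (f = (12 - 3*6 + 3*6) + 6*(-3) = (12 - 18 + 18) - 18 = 12 - 18 = -6)
Z(u) = u*(-6 + u) (Z(u) = u*(u - 6) = u*(-6 + u))
(6*(z(-5, 6) + 0) + Z(-7))**2 = (6*(-3 + 0) - 7*(-6 - 7))**2 = (6*(-3) - 7*(-13))**2 = (-18 + 91)**2 = 73**2 = 5329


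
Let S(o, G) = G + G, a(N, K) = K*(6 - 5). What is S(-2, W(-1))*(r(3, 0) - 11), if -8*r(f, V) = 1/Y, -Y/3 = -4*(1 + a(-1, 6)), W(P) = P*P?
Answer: -7393/336 ≈ -22.003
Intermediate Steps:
a(N, K) = K (a(N, K) = K*1 = K)
W(P) = P²
Y = 84 (Y = -(-12)*(1 + 6) = -(-12)*7 = -3*(-28) = 84)
r(f, V) = -1/672 (r(f, V) = -⅛/84 = -⅛*1/84 = -1/672)
S(o, G) = 2*G
S(-2, W(-1))*(r(3, 0) - 11) = (2*(-1)²)*(-1/672 - 11) = (2*1)*(-7393/672) = 2*(-7393/672) = -7393/336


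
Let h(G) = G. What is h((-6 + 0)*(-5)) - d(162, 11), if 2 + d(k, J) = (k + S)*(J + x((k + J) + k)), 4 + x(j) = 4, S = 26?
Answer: -2036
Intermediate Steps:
x(j) = 0 (x(j) = -4 + 4 = 0)
d(k, J) = -2 + J*(26 + k) (d(k, J) = -2 + (k + 26)*(J + 0) = -2 + (26 + k)*J = -2 + J*(26 + k))
h((-6 + 0)*(-5)) - d(162, 11) = (-6 + 0)*(-5) - (-2 + 26*11 + 11*162) = -6*(-5) - (-2 + 286 + 1782) = 30 - 1*2066 = 30 - 2066 = -2036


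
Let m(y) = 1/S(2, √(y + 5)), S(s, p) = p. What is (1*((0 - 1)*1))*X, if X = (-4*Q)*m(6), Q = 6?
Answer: 24*√11/11 ≈ 7.2363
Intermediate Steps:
m(y) = (5 + y)^(-½) (m(y) = 1/(√(y + 5)) = 1/(√(5 + y)) = (5 + y)^(-½))
X = -24*√11/11 (X = (-4*6)/√(5 + 6) = -24*√11/11 ≈ -7.2363)
(1*((0 - 1)*1))*X = (1*((0 - 1)*1))*(-24*√11/11) = (1*(-1*1))*(-24*√11/11) = (1*(-1))*(-24*√11/11) = -(-24)*√11/11 = 24*√11/11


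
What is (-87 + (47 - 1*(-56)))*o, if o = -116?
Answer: -1856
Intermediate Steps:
(-87 + (47 - 1*(-56)))*o = (-87 + (47 - 1*(-56)))*(-116) = (-87 + (47 + 56))*(-116) = (-87 + 103)*(-116) = 16*(-116) = -1856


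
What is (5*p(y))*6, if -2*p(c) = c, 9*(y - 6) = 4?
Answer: -290/3 ≈ -96.667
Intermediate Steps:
y = 58/9 (y = 6 + (1/9)*4 = 6 + 4/9 = 58/9 ≈ 6.4444)
p(c) = -c/2
(5*p(y))*6 = (5*(-1/2*58/9))*6 = (5*(-29/9))*6 = -145/9*6 = -290/3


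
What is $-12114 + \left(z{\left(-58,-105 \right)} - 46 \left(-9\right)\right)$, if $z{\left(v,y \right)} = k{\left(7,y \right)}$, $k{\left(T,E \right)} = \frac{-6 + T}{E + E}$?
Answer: $- \frac{2457001}{210} \approx -11700.0$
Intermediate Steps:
$k{\left(T,E \right)} = \frac{-6 + T}{2 E}$
$z{\left(v,y \right)} = \frac{1}{2 y}$ ($z{\left(v,y \right)} = \frac{-6 + 7}{2 y} = \frac{1}{2} \frac{1}{y} 1 = \frac{1}{2 y}$)
$-12114 + \left(z{\left(-58,-105 \right)} - 46 \left(-9\right)\right) = -12114 + \left(\frac{1}{2 \left(-105\right)} - 46 \left(-9\right)\right) = -12114 + \left(\frac{1}{2} \left(- \frac{1}{105}\right) - -414\right) = -12114 + \left(- \frac{1}{210} + 414\right) = -12114 + \frac{86939}{210} = - \frac{2457001}{210}$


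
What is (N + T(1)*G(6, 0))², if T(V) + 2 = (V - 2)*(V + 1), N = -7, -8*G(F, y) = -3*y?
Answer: 49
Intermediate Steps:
G(F, y) = 3*y/8 (G(F, y) = -(-3)*y/8 = 3*y/8)
T(V) = -2 + (1 + V)*(-2 + V) (T(V) = -2 + (V - 2)*(V + 1) = -2 + (-2 + V)*(1 + V) = -2 + (1 + V)*(-2 + V))
(N + T(1)*G(6, 0))² = (-7 + (-4 + 1² - 1*1)*((3/8)*0))² = (-7 + (-4 + 1 - 1)*0)² = (-7 - 4*0)² = (-7 + 0)² = (-7)² = 49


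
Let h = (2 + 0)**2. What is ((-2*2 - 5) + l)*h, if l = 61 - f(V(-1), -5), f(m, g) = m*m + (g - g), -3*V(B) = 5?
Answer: 1772/9 ≈ 196.89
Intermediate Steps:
V(B) = -5/3 (V(B) = -1/3*5 = -5/3)
f(m, g) = m**2 (f(m, g) = m**2 + 0 = m**2)
h = 4 (h = 2**2 = 4)
l = 524/9 (l = 61 - (-5/3)**2 = 61 - 1*25/9 = 61 - 25/9 = 524/9 ≈ 58.222)
((-2*2 - 5) + l)*h = ((-2*2 - 5) + 524/9)*4 = ((-4 - 5) + 524/9)*4 = (-9 + 524/9)*4 = (443/9)*4 = 1772/9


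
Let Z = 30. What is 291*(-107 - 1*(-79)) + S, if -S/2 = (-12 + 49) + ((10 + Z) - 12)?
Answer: -8278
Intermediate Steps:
S = -130 (S = -2*((-12 + 49) + ((10 + 30) - 12)) = -2*(37 + (40 - 12)) = -2*(37 + 28) = -2*65 = -130)
291*(-107 - 1*(-79)) + S = 291*(-107 - 1*(-79)) - 130 = 291*(-107 + 79) - 130 = 291*(-28) - 130 = -8148 - 130 = -8278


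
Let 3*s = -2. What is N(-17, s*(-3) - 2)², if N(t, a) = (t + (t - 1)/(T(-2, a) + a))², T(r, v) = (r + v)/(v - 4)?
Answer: 7890481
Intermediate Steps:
s = -⅔ (s = (⅓)*(-2) = -⅔ ≈ -0.66667)
T(r, v) = (r + v)/(-4 + v)
N(t, a) = (t + (-1 + t)/(a + (-2 + a)/(-4 + a)))² (N(t, a) = (t + (t - 1)/((-2 + a)/(-4 + a) + a))² = (t + (-1 + t)/(a + (-2 + a)/(-4 + a)))²)
N(-17, s*(-3) - 2)² = ((-17*(-2 + (-⅔*(-3) - 2)) + (-4 + (-⅔*(-3) - 2))*(-1 - 17 + (-⅔*(-3) - 2)*(-17)))²/(-2 + (-⅔*(-3) - 2) + (-⅔*(-3) - 2)*(-4 + (-⅔*(-3) - 2)))²)² = ((-17*(-2 + (2 - 2)) + (-4 + (2 - 2))*(-1 - 17 + (2 - 2)*(-17)))²/(-2 + (2 - 2) + (2 - 2)*(-4 + (2 - 2)))²)² = ((-17*(-2 + 0) + (-4 + 0)*(-1 - 17 + 0*(-17)))²/(-2 + 0 + 0*(-4 + 0))²)² = ((-17*(-2) - 4*(-1 - 17 + 0))²/(-2 + 0 + 0*(-4))²)² = ((34 - 4*(-18))²/(-2 + 0 + 0)²)² = ((34 + 72)²/(-2)²)² = (106²*(¼))² = (11236*(¼))² = 2809² = 7890481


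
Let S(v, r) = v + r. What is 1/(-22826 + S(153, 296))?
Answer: -1/22377 ≈ -4.4689e-5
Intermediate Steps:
S(v, r) = r + v
1/(-22826 + S(153, 296)) = 1/(-22826 + (296 + 153)) = 1/(-22826 + 449) = 1/(-22377) = -1/22377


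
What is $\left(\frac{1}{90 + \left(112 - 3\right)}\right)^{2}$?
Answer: $\frac{1}{39601} \approx 2.5252 \cdot 10^{-5}$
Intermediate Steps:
$\left(\frac{1}{90 + \left(112 - 3\right)}\right)^{2} = \left(\frac{1}{90 + 109}\right)^{2} = \left(\frac{1}{199}\right)^{2} = \frac{1}{39601}$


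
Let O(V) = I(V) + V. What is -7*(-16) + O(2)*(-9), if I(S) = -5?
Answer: 139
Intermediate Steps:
O(V) = -5 + V
-7*(-16) + O(2)*(-9) = -7*(-16) + (-5 + 2)*(-9) = 112 - 3*(-9) = 112 + 27 = 139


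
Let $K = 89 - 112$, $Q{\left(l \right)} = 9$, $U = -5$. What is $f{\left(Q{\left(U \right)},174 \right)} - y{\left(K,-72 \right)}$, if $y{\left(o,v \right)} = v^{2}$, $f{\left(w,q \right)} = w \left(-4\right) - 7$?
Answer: $-5227$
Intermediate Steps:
$f{\left(w,q \right)} = -7 - 4 w$ ($f{\left(w,q \right)} = - 4 w - 7 = -7 - 4 w$)
$K = -23$ ($K = 89 - 112 = -23$)
$f{\left(Q{\left(U \right)},174 \right)} - y{\left(K,-72 \right)} = \left(-7 - 36\right) - \left(-72\right)^{2} = \left(-7 - 36\right) - 5184 = -43 - 5184 = -5227$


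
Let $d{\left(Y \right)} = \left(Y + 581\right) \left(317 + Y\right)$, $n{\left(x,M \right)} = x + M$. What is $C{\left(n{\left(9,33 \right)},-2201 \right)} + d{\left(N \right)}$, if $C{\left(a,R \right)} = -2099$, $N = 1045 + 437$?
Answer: $3709238$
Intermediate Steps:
$N = 1482$
$n{\left(x,M \right)} = M + x$
$d{\left(Y \right)} = \left(317 + Y\right) \left(581 + Y\right)$ ($d{\left(Y \right)} = \left(581 + Y\right) \left(317 + Y\right) = \left(317 + Y\right) \left(581 + Y\right)$)
$C{\left(n{\left(9,33 \right)},-2201 \right)} + d{\left(N \right)} = -2099 + \left(184177 + 1482^{2} + 898 \cdot 1482\right) = -2099 + \left(184177 + 2196324 + 1330836\right) = -2099 + 3711337 = 3709238$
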